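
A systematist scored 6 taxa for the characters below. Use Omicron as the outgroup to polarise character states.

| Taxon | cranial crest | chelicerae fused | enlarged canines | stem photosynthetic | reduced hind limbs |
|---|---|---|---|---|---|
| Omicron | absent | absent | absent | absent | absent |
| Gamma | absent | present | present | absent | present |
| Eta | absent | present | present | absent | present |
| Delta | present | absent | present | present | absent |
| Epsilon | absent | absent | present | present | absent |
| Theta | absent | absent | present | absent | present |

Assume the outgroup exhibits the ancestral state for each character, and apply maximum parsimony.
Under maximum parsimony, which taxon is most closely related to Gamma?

Eta

The outgroup has state 'absent' for every character, so 'present' is the derived state throughout.
cranial crest: derived state 'present' in Delta only — an autapomorphy, so it tells us nothing about relationships among taxa.
Only Eta and Gamma show the derived state 'present' for chelicerae fused, supporting them as a clade.
All ingroup taxa share the derived state 'present' for enlarged canines; it defines the ingroup but does not resolve relationships within it.
stem photosynthetic (derived state 'present') is shared by Delta and Epsilon — a synapomorphy uniting that clade.
reduced hind limbs: derived state 'present' in Eta, Gamma, and Theta only — synapomorphy for {Eta, Gamma, Theta}.
Most parsimonious ingroup topology: (((Gamma,Eta),Theta),(Delta,Epsilon)).
Gamma and Eta form a cherry on this tree, so they are sister taxa.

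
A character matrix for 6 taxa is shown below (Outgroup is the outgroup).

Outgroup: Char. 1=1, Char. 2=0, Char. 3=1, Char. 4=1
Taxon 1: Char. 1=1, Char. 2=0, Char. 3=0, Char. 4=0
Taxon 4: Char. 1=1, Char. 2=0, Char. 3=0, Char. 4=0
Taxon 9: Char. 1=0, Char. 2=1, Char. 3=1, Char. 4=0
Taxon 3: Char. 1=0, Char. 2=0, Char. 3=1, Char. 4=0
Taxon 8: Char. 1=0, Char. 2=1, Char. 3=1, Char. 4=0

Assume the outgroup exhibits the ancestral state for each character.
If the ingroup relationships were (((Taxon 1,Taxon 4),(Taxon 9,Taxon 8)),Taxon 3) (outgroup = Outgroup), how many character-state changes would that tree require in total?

5

Map each character onto (((Taxon 1,Taxon 4),(Taxon 9,Taxon 8)),Taxon 3) (rooted by Outgroup) and count the minimum state changes it requires (Fitch parsimony):
Char. 1: 2; Char. 2: 1; Char. 3: 1; Char. 4: 1.
Total tree length = 5.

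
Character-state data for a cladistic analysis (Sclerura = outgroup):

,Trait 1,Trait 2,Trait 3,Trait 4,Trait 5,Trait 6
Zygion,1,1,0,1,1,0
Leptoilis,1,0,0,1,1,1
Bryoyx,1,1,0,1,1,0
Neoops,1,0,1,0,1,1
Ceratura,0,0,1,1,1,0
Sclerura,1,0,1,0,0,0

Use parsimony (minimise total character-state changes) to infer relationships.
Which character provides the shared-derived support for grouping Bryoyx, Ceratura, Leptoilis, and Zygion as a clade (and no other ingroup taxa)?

Trait 4

Character polarity is set by the outgroup: the derived state is whichever differs from the outgroup's state, so for Trait 1, Trait 3 the derived state is '0', and for the remaining characters it is '1'.
Trait 1: derived state '0' in Ceratura only — an autapomorphy, so it tells us nothing about relationships among taxa.
Only Bryoyx and Zygion show the derived state '1' for Trait 2, supporting them as a clade.
Trait 3: derived state '0' in Bryoyx, Leptoilis, and Zygion only — synapomorphy for {Bryoyx, Leptoilis, Zygion}.
Trait 4: derived state '1' in Bryoyx, Ceratura, Leptoilis, and Zygion only — synapomorphy for {Bryoyx, Ceratura, Leptoilis, Zygion}.
All ingroup taxa share the derived state '1' for Trait 5; it defines the ingroup but does not resolve relationships within it.
Trait 6 (state '1') occurs in Leptoilis and Neoops but conflicts with the nesting implied by the other characters — most parsimoniously interpreted as homoplasy.
Most parsimonious ingroup topology: ((((Bryoyx,Zygion),Leptoilis),Ceratura),Neoops).
The clade {Bryoyx, Ceratura, Leptoilis, Zygion} is supported by Trait 4: its derived state '1' occurs in exactly those taxa and in no other taxon (including the outgroup).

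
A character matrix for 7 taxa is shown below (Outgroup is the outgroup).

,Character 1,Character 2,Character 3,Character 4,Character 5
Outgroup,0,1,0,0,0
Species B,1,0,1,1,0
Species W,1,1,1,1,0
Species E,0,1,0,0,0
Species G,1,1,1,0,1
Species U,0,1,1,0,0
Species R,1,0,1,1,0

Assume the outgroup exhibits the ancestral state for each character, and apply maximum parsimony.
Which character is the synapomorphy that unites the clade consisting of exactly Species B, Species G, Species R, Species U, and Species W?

Character polarity is set by the outgroup: the derived state is whichever differs from the outgroup's state, so for Character 2 the derived state is '0', and for the remaining characters it is '1'.
Only Species B, Species G, Species R, and Species W show the derived state '1' for Character 1, supporting them as a clade.
Character 2 (derived state '0') is shared by Species B and Species R — a synapomorphy uniting that clade.
Character 3: derived state '1' in Species B, Species G, Species R, Species U, and Species W only — synapomorphy for {Species B, Species G, Species R, Species U, Species W}.
Character 4 (derived state '1') is shared by Species B, Species R, and Species W — a synapomorphy uniting that clade.
Character 5: derived state '1' in Species G only — an autapomorphy, so it tells us nothing about relationships among taxa.
Most parsimonious ingroup topology: (((((Species B,Species R),Species W),Species G),Species U),Species E).
The clade {Species B, Species G, Species R, Species U, Species W} is supported by Character 3: its derived state '1' occurs in exactly those taxa and in no other taxon (including the outgroup).

Character 3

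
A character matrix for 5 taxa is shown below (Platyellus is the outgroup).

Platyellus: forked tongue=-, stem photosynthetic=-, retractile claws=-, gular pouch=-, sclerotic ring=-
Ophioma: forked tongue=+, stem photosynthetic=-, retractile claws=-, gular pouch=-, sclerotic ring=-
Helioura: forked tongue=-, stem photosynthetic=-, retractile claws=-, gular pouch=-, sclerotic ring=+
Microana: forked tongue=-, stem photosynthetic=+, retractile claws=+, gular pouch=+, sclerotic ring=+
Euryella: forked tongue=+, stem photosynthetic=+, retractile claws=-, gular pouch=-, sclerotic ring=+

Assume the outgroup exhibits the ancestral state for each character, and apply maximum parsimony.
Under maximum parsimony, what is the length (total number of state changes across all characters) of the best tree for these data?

6

The outgroup has state '-' for every character, so '+' is the derived state throughout.
forked tongue groups Euryella and Ophioma, which is incompatible with the clades supported by the remaining characters; treating it as convergent (homoplasy) costs fewer steps than any alternative tree.
stem photosynthetic (derived state '+') is shared by Euryella and Microana — a synapomorphy uniting that clade.
retractile claws: derived state '+' in Microana only — an autapomorphy, so it tells us nothing about relationships among taxa.
gular pouch (derived state '+') is unique to Microana (autapomorphy; uninformative for grouping).
Only Euryella, Helioura, and Microana show the derived state '+' for sclerotic ring, supporting them as a clade.
Most parsimonious ingroup topology: (Ophioma,(Helioura,(Microana,Euryella))).
Changes per character on this tree: forked tongue: 2; stem photosynthetic: 1; retractile claws: 1; gular pouch: 1; sclerotic ring: 1.
Total = 6.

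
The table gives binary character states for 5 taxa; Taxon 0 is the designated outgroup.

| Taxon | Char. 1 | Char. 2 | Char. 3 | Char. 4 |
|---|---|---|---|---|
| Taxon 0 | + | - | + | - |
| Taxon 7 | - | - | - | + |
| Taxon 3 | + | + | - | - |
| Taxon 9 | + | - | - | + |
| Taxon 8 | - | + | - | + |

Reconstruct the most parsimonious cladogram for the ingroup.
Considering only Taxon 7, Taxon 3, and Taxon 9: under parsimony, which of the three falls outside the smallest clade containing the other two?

Taxon 3

Character polarity is set by the outgroup: the derived state is whichever differs from the outgroup's state, so for Char. 1, Char. 3 the derived state is '-', and for the remaining characters it is '+'.
Char. 1: derived state '-' in Taxon 7 and Taxon 8 only — synapomorphy for {Taxon 7, Taxon 8}.
Char. 2 (state '+') occurs in Taxon 3 and Taxon 8 but conflicts with the nesting implied by the other characters — most parsimoniously interpreted as homoplasy.
Char. 3 (derived state '-') is shared by all ingroup taxa — unites the whole ingroup.
Char. 4 (derived state '+') is shared by Taxon 7, Taxon 8, and Taxon 9 — a synapomorphy uniting that clade.
Most parsimonious ingroup topology: (((Taxon 7,Taxon 8),Taxon 9),Taxon 3).
Taxon 7 and Taxon 9 share a more recent common ancestor with each other than either does with Taxon 3, so Taxon 3 is the least closely related of the three.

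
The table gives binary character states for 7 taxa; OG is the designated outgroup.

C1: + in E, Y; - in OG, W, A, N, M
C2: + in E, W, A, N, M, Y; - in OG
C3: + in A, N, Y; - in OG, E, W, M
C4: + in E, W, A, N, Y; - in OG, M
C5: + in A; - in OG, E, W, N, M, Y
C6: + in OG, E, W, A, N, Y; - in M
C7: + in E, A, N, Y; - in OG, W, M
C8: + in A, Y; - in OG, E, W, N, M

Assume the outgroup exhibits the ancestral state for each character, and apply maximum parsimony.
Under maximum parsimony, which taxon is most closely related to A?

Y

Character polarity is set by the outgroup: the derived state is whichever differs from the outgroup's state, so for C6 the derived state is '-', and for the remaining characters it is '+'.
C1 groups E and Y, which is incompatible with the clades supported by the remaining characters; treating it as convergent (homoplasy) costs fewer steps than any alternative tree.
All ingroup taxa share the derived state '+' for C2; it defines the ingroup but does not resolve relationships within it.
C3: derived state '+' in A, N, and Y only — synapomorphy for {A, N, Y}.
Only A, E, N, W, and Y show the derived state '+' for C4, supporting them as a clade.
C5: derived state '+' in A only — an autapomorphy, so it tells us nothing about relationships among taxa.
C6: derived state '-' in M only — an autapomorphy, so it tells us nothing about relationships among taxa.
C7 (derived state '+') is shared by A, E, N, and Y — a synapomorphy uniting that clade.
Only A and Y show the derived state '+' for C8, supporting them as a clade.
Most parsimonious ingroup topology: (((E,((A,Y),N)),W),M).
A and Y form a cherry on this tree, so they are sister taxa.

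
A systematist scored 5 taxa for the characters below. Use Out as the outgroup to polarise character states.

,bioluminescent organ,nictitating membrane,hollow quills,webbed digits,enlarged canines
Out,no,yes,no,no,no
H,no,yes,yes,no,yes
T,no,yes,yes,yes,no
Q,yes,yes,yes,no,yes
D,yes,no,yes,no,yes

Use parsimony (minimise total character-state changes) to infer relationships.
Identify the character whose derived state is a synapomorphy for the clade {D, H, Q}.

Character polarity is set by the outgroup: the derived state is whichever differs from the outgroup's state, so for nictitating membrane the derived state is 'no', and for the remaining characters it is 'yes'.
bioluminescent organ: derived state 'yes' in D and Q only — synapomorphy for {D, Q}.
nictitating membrane: derived state 'no' in D only — an autapomorphy, so it tells us nothing about relationships among taxa.
All ingroup taxa share the derived state 'yes' for hollow quills; it defines the ingroup but does not resolve relationships within it.
webbed digits: derived state 'yes' in T only — an autapomorphy, so it tells us nothing about relationships among taxa.
Only D, H, and Q show the derived state 'yes' for enlarged canines, supporting them as a clade.
Most parsimonious ingroup topology: ((H,(Q,D)),T).
The clade {D, H, Q} is supported by enlarged canines: its derived state 'yes' occurs in exactly those taxa and in no other taxon (including the outgroup).

enlarged canines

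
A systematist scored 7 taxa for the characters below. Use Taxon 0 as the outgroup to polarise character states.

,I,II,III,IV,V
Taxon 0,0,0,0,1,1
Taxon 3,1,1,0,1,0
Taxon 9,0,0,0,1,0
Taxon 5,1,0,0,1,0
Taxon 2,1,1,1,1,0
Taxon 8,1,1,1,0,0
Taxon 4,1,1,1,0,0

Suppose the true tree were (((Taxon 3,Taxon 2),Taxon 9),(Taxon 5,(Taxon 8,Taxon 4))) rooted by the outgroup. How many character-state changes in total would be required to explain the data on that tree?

Map each character onto (((Taxon 3,Taxon 2),Taxon 9),(Taxon 5,(Taxon 8,Taxon 4))) (rooted by Taxon 0) and count the minimum state changes it requires (Fitch parsimony):
I: 2; II: 2; III: 2; IV: 1; V: 1.
Total tree length = 8.

8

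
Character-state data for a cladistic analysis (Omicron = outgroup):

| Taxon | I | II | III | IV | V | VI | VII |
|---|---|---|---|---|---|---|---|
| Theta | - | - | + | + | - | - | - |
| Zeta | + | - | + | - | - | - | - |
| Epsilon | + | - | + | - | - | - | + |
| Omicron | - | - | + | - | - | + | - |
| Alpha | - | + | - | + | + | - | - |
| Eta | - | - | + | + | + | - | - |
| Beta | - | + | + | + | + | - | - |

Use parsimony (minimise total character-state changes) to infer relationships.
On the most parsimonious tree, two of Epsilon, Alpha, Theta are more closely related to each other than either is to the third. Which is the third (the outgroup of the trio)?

Epsilon

Character polarity is set by the outgroup: the derived state is whichever differs from the outgroup's state, so for III, VI the derived state is '-', and for the remaining characters it is '+'.
I (derived state '+') is shared by Epsilon and Zeta — a synapomorphy uniting that clade.
Only Alpha and Beta show the derived state '+' for II, supporting them as a clade.
III: derived state '-' in Alpha only — an autapomorphy, so it tells us nothing about relationships among taxa.
IV (derived state '+') is shared by Alpha, Beta, Eta, and Theta — a synapomorphy uniting that clade.
V (derived state '+') is shared by Alpha, Beta, and Eta — a synapomorphy uniting that clade.
VI (derived state '-') is shared by all ingroup taxa — unites the whole ingroup.
VII (derived state '+') is unique to Epsilon (autapomorphy; uninformative for grouping).
Most parsimonious ingroup topology: ((((Alpha,Beta),Eta),Theta),(Epsilon,Zeta)).
Theta and Alpha share a more recent common ancestor with each other than either does with Epsilon, so Epsilon is the least closely related of the three.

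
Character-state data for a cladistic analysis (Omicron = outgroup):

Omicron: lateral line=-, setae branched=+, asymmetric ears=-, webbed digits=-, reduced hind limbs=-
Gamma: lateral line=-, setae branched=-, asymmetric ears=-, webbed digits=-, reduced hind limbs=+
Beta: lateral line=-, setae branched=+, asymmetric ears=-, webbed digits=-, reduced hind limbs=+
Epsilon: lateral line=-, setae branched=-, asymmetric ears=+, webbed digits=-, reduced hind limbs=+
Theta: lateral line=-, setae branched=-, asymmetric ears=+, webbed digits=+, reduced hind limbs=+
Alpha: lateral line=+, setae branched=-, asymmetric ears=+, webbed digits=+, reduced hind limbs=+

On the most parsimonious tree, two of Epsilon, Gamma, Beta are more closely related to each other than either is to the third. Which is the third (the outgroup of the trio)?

Character polarity is set by the outgroup: the derived state is whichever differs from the outgroup's state, so for setae branched the derived state is '-', and for the remaining characters it is '+'.
lateral line: derived state '+' in Alpha only — an autapomorphy, so it tells us nothing about relationships among taxa.
setae branched (derived state '-') is shared by Alpha, Epsilon, Gamma, and Theta — a synapomorphy uniting that clade.
asymmetric ears: derived state '+' in Alpha, Epsilon, and Theta only — synapomorphy for {Alpha, Epsilon, Theta}.
webbed digits: derived state '+' in Alpha and Theta only — synapomorphy for {Alpha, Theta}.
All ingroup taxa share the derived state '+' for reduced hind limbs; it defines the ingroup but does not resolve relationships within it.
Most parsimonious ingroup topology: ((Gamma,(Epsilon,(Theta,Alpha))),Beta).
Gamma and Epsilon share a more recent common ancestor with each other than either does with Beta, so Beta is the least closely related of the three.

Beta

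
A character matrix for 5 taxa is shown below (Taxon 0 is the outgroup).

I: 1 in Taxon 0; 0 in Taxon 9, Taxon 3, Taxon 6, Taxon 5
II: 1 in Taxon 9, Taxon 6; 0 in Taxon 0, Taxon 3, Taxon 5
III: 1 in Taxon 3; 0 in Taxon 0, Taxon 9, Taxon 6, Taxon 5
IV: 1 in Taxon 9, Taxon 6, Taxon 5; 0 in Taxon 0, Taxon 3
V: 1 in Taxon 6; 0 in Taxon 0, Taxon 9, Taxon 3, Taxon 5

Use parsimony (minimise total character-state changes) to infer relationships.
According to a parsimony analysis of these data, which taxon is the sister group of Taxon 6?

Character polarity is set by the outgroup: the derived state is whichever differs from the outgroup's state, so for I the derived state is '0', and for the remaining characters it is '1'.
All ingroup taxa share the derived state '0' for I; it defines the ingroup but does not resolve relationships within it.
Only Taxon 6 and Taxon 9 show the derived state '1' for II, supporting them as a clade.
III (derived state '1') is unique to Taxon 3 (autapomorphy; uninformative for grouping).
IV: derived state '1' in Taxon 5, Taxon 6, and Taxon 9 only — synapomorphy for {Taxon 5, Taxon 6, Taxon 9}.
V: derived state '1' in Taxon 6 only — an autapomorphy, so it tells us nothing about relationships among taxa.
Most parsimonious ingroup topology: (((Taxon 9,Taxon 6),Taxon 5),Taxon 3).
Taxon 6 and Taxon 9 form a cherry on this tree, so they are sister taxa.

Taxon 9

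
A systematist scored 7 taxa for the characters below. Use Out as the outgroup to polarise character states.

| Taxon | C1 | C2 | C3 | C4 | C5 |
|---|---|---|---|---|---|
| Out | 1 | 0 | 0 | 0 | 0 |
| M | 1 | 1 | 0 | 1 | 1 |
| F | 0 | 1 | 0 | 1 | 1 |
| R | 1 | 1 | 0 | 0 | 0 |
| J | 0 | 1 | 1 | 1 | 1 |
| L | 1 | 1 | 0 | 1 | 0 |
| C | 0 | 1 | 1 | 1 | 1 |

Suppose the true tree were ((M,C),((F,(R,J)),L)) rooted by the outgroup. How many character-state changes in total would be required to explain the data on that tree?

Map each character onto ((M,C),((F,(R,J)),L)) (rooted by Out) and count the minimum state changes it requires (Fitch parsimony):
C1: 3; C2: 1; C3: 2; C4: 2; C5: 3.
Total tree length = 11.

11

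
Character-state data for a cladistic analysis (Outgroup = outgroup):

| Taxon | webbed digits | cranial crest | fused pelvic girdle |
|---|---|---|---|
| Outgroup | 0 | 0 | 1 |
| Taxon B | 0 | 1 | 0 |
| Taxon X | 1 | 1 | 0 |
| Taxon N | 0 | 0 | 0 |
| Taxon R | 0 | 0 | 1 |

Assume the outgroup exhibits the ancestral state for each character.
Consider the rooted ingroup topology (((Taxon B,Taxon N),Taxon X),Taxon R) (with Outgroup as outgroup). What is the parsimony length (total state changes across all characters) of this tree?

Map each character onto (((Taxon B,Taxon N),Taxon X),Taxon R) (rooted by Outgroup) and count the minimum state changes it requires (Fitch parsimony):
webbed digits: 1; cranial crest: 2; fused pelvic girdle: 1.
Total tree length = 4.

4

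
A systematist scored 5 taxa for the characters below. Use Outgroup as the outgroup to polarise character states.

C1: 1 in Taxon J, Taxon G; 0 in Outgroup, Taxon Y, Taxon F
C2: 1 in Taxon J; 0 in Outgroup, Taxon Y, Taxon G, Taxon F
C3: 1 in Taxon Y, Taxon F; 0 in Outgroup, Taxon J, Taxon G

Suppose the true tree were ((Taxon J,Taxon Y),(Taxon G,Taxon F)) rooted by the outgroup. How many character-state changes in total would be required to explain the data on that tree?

5

Map each character onto ((Taxon J,Taxon Y),(Taxon G,Taxon F)) (rooted by Outgroup) and count the minimum state changes it requires (Fitch parsimony):
C1: 2; C2: 1; C3: 2.
Total tree length = 5.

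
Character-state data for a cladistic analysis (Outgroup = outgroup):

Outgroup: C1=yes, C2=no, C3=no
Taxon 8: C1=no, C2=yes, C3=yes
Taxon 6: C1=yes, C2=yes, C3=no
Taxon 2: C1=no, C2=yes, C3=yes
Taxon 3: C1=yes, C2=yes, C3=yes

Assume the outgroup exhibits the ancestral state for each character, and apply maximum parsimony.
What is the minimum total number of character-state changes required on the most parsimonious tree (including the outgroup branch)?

3

Character polarity is set by the outgroup: the derived state is whichever differs from the outgroup's state, so for C1 the derived state is 'no', and for the remaining characters it is 'yes'.
Only Taxon 2 and Taxon 8 show the derived state 'no' for C1, supporting them as a clade.
C2 (derived state 'yes') is shared by all ingroup taxa — unites the whole ingroup.
Only Taxon 2, Taxon 3, and Taxon 8 show the derived state 'yes' for C3, supporting them as a clade.
Most parsimonious ingroup topology: (((Taxon 8,Taxon 2),Taxon 3),Taxon 6).
Changes per character on this tree: C1: 1; C2: 1; C3: 1.
Total = 3.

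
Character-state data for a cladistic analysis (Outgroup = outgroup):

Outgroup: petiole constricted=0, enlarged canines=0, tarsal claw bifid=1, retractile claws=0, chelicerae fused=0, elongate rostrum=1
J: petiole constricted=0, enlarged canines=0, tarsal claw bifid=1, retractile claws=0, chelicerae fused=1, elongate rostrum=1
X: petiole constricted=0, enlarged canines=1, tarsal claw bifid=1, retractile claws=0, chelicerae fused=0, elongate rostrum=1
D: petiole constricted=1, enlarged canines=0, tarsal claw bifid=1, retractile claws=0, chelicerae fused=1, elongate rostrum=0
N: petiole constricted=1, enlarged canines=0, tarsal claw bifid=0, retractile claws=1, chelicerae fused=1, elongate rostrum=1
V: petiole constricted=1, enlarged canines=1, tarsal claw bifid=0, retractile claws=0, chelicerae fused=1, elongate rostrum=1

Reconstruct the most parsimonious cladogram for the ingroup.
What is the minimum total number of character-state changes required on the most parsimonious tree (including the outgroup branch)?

7

Character polarity is set by the outgroup: the derived state is whichever differs from the outgroup's state, so for tarsal claw bifid, elongate rostrum the derived state is '0', and for the remaining characters it is '1'.
Only D, N, and V show the derived state '1' for petiole constricted, supporting them as a clade.
enlarged canines groups V and X, which is incompatible with the clades supported by the remaining characters; treating it as convergent (homoplasy) costs fewer steps than any alternative tree.
tarsal claw bifid (derived state '0') is shared by N and V — a synapomorphy uniting that clade.
retractile claws (derived state '1') is unique to N (autapomorphy; uninformative for grouping).
chelicerae fused: derived state '1' in D, J, N, and V only — synapomorphy for {D, J, N, V}.
elongate rostrum (derived state '0') is unique to D (autapomorphy; uninformative for grouping).
Most parsimonious ingroup topology: ((J,(D,(N,V))),X).
Changes per character on this tree: petiole constricted: 1; enlarged canines: 2; tarsal claw bifid: 1; retractile claws: 1; chelicerae fused: 1; elongate rostrum: 1.
Total = 7.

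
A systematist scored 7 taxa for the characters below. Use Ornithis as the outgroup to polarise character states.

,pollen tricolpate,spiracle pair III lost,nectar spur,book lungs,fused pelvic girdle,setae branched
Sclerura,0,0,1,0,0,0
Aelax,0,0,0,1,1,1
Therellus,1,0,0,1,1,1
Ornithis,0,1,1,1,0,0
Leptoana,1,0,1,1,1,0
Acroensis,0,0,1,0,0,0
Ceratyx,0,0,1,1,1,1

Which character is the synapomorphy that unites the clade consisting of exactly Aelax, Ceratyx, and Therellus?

setae branched

Character polarity is set by the outgroup: the derived state is whichever differs from the outgroup's state, so for spiracle pair III lost, nectar spur, book lungs the derived state is '0', and for the remaining characters it is '1'.
pollen tricolpate (state '1') occurs in Leptoana and Therellus but conflicts with the nesting implied by the other characters — most parsimoniously interpreted as homoplasy.
All ingroup taxa share the derived state '0' for spiracle pair III lost; it defines the ingroup but does not resolve relationships within it.
nectar spur (derived state '0') is shared by Aelax and Therellus — a synapomorphy uniting that clade.
book lungs (derived state '0') is shared by Acroensis and Sclerura — a synapomorphy uniting that clade.
Only Aelax, Ceratyx, Leptoana, and Therellus show the derived state '1' for fused pelvic girdle, supporting them as a clade.
setae branched: derived state '1' in Aelax, Ceratyx, and Therellus only — synapomorphy for {Aelax, Ceratyx, Therellus}.
Most parsimonious ingroup topology: ((Leptoana,((Therellus,Aelax),Ceratyx)),(Acroensis,Sclerura)).
The clade {Aelax, Ceratyx, Therellus} is supported by setae branched: its derived state '1' occurs in exactly those taxa and in no other taxon (including the outgroup).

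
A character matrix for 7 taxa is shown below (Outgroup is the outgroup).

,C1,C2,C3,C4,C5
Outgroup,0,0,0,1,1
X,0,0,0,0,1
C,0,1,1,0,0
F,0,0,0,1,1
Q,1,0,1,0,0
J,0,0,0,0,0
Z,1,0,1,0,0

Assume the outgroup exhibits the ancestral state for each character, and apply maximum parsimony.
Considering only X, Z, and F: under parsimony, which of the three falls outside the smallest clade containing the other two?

F

Character polarity is set by the outgroup: the derived state is whichever differs from the outgroup's state, so for C4, C5 the derived state is '0', and for the remaining characters it is '1'.
C1: derived state '1' in Q and Z only — synapomorphy for {Q, Z}.
C2: derived state '1' in C only — an autapomorphy, so it tells us nothing about relationships among taxa.
C3 (derived state '1') is shared by C, Q, and Z — a synapomorphy uniting that clade.
C4 (derived state '0') is shared by C, J, Q, X, and Z — a synapomorphy uniting that clade.
C5 (derived state '0') is shared by C, J, Q, and Z — a synapomorphy uniting that clade.
Most parsimonious ingroup topology: ((X,((C,(Q,Z)),J)),F).
Z and X share a more recent common ancestor with each other than either does with F, so F is the least closely related of the three.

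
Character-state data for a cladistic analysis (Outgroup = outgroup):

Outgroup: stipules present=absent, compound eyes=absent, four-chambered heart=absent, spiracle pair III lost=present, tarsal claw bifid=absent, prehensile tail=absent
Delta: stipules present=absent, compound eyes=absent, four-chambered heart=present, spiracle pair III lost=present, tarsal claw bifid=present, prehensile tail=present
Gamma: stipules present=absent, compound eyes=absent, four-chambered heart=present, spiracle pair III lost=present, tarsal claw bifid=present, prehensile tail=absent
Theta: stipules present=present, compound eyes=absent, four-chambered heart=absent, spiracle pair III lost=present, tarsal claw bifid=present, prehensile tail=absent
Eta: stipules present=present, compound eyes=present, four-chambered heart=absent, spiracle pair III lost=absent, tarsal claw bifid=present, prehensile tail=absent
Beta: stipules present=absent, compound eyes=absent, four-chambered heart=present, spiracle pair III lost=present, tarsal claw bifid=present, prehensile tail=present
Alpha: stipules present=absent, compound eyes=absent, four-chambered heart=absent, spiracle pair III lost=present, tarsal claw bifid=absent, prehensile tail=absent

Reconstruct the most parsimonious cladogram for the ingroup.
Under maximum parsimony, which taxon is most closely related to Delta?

Character polarity is set by the outgroup: the derived state is whichever differs from the outgroup's state, so for spiracle pair III lost the derived state is 'absent', and for the remaining characters it is 'present'.
stipules present: derived state 'present' in Eta and Theta only — synapomorphy for {Eta, Theta}.
compound eyes: derived state 'present' in Eta only — an autapomorphy, so it tells us nothing about relationships among taxa.
four-chambered heart (derived state 'present') is shared by Beta, Delta, and Gamma — a synapomorphy uniting that clade.
spiracle pair III lost (derived state 'absent') is unique to Eta (autapomorphy; uninformative for grouping).
tarsal claw bifid: derived state 'present' in Beta, Delta, Eta, Gamma, and Theta only — synapomorphy for {Beta, Delta, Eta, Gamma, Theta}.
prehensile tail: derived state 'present' in Beta and Delta only — synapomorphy for {Beta, Delta}.
Most parsimonious ingroup topology: ((((Delta,Beta),Gamma),(Theta,Eta)),Alpha).
Delta and Beta form a cherry on this tree, so they are sister taxa.

Beta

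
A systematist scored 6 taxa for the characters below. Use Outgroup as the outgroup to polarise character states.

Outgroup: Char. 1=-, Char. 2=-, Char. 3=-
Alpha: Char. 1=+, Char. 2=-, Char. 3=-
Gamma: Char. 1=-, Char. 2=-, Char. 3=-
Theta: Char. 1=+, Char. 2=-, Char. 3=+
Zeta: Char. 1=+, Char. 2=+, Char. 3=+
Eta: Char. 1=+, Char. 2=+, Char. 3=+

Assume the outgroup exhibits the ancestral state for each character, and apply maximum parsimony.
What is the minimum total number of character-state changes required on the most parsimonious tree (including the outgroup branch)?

3

The outgroup has state '-' for every character, so '+' is the derived state throughout.
Only Alpha, Eta, Theta, and Zeta show the derived state '+' for Char. 1, supporting them as a clade.
Char. 2: derived state '+' in Eta and Zeta only — synapomorphy for {Eta, Zeta}.
Char. 3 (derived state '+') is shared by Eta, Theta, and Zeta — a synapomorphy uniting that clade.
Most parsimonious ingroup topology: ((Alpha,(Theta,(Zeta,Eta))),Gamma).
Changes per character on this tree: Char. 1: 1; Char. 2: 1; Char. 3: 1.
Total = 3.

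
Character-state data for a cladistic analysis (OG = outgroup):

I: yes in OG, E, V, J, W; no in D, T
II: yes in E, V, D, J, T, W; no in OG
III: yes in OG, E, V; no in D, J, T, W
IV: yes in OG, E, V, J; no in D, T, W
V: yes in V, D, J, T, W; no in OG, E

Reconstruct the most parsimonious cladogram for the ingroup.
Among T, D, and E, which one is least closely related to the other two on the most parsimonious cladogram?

E

Character polarity is set by the outgroup: the derived state is whichever differs from the outgroup's state, so for I, III, IV the derived state is 'no', and for the remaining characters it is 'yes'.
Only D and T show the derived state 'no' for I, supporting them as a clade.
All ingroup taxa share the derived state 'yes' for II; it defines the ingroup but does not resolve relationships within it.
III: derived state 'no' in D, J, T, and W only — synapomorphy for {D, J, T, W}.
IV: derived state 'no' in D, T, and W only — synapomorphy for {D, T, W}.
Only D, J, T, V, and W show the derived state 'yes' for V, supporting them as a clade.
Most parsimonious ingroup topology: (E,(V,(((D,T),W),J))).
T and D share a more recent common ancestor with each other than either does with E, so E is the least closely related of the three.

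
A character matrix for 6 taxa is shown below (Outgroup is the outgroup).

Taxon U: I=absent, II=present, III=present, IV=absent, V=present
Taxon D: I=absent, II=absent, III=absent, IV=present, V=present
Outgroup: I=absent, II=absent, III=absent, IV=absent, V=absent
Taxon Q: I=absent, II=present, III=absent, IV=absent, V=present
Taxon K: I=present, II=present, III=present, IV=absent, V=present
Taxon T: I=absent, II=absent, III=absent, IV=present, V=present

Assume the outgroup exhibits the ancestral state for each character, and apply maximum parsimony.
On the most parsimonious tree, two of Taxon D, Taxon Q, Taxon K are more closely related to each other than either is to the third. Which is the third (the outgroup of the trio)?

Taxon D

The outgroup has state 'absent' for every character, so 'present' is the derived state throughout.
I (derived state 'present') is unique to Taxon K (autapomorphy; uninformative for grouping).
Only Taxon K, Taxon Q, and Taxon U show the derived state 'present' for II, supporting them as a clade.
III (derived state 'present') is shared by Taxon K and Taxon U — a synapomorphy uniting that clade.
IV (derived state 'present') is shared by Taxon D and Taxon T — a synapomorphy uniting that clade.
All ingroup taxa share the derived state 'present' for V; it defines the ingroup but does not resolve relationships within it.
Most parsimonious ingroup topology: ((Taxon T,Taxon D),((Taxon K,Taxon U),Taxon Q)).
Taxon Q and Taxon K share a more recent common ancestor with each other than either does with Taxon D, so Taxon D is the least closely related of the three.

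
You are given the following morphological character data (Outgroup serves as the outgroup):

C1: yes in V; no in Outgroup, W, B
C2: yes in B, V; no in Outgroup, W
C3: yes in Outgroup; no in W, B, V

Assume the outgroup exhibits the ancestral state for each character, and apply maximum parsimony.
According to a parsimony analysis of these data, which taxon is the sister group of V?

B

Character polarity is set by the outgroup: the derived state is whichever differs from the outgroup's state, so for C3 the derived state is 'no', and for the remaining characters it is 'yes'.
C1 (derived state 'yes') is unique to V (autapomorphy; uninformative for grouping).
C2: derived state 'yes' in B and V only — synapomorphy for {B, V}.
All ingroup taxa share the derived state 'no' for C3; it defines the ingroup but does not resolve relationships within it.
Most parsimonious ingroup topology: (W,(B,V)).
V and B form a cherry on this tree, so they are sister taxa.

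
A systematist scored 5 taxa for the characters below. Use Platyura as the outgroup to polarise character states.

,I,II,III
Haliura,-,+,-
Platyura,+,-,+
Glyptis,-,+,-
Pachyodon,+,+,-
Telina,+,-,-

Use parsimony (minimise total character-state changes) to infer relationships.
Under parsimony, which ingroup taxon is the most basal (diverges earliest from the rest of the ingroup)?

Character polarity is set by the outgroup: the derived state is whichever differs from the outgroup's state, so for I, III the derived state is '-', and for the remaining characters it is '+'.
Only Glyptis and Haliura show the derived state '-' for I, supporting them as a clade.
II: derived state '+' in Glyptis, Haliura, and Pachyodon only — synapomorphy for {Glyptis, Haliura, Pachyodon}.
All ingroup taxa share the derived state '-' for III; it defines the ingroup but does not resolve relationships within it.
Most parsimonious ingroup topology: (((Haliura,Glyptis),Pachyodon),Telina).
Telina is sister to the clade containing all other ingroup taxa, so it is the earliest-diverging (most basal) ingroup lineage.

Telina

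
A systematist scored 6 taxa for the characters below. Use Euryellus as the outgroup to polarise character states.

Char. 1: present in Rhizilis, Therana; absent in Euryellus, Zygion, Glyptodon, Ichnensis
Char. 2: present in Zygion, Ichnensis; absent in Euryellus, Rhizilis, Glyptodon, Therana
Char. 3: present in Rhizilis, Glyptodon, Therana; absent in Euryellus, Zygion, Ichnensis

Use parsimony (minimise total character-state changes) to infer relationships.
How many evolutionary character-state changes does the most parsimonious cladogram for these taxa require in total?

The outgroup has state 'absent' for every character, so 'present' is the derived state throughout.
Only Rhizilis and Therana show the derived state 'present' for Char. 1, supporting them as a clade.
Char. 2 (derived state 'present') is shared by Ichnensis and Zygion — a synapomorphy uniting that clade.
Char. 3 (derived state 'present') is shared by Glyptodon, Rhizilis, and Therana — a synapomorphy uniting that clade.
Most parsimonious ingroup topology: (((Rhizilis,Therana),Glyptodon),(Zygion,Ichnensis)).
Changes per character on this tree: Char. 1: 1; Char. 2: 1; Char. 3: 1.
Total = 3.

3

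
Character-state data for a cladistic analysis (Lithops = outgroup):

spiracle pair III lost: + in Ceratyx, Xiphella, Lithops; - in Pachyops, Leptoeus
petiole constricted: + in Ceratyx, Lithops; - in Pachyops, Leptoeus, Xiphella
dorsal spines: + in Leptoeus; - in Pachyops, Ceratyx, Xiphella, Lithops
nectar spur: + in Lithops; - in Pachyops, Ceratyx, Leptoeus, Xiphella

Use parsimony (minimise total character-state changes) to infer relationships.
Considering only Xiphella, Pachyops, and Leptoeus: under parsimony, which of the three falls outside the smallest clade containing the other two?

Character polarity is set by the outgroup: the derived state is whichever differs from the outgroup's state, so for spiracle pair III lost, petiole constricted, nectar spur the derived state is '-', and for the remaining characters it is '+'.
spiracle pair III lost (derived state '-') is shared by Leptoeus and Pachyops — a synapomorphy uniting that clade.
Only Leptoeus, Pachyops, and Xiphella show the derived state '-' for petiole constricted, supporting them as a clade.
dorsal spines: derived state '+' in Leptoeus only — an autapomorphy, so it tells us nothing about relationships among taxa.
All ingroup taxa share the derived state '-' for nectar spur; it defines the ingroup but does not resolve relationships within it.
Most parsimonious ingroup topology: (Ceratyx,((Leptoeus,Pachyops),Xiphella)).
Pachyops and Leptoeus share a more recent common ancestor with each other than either does with Xiphella, so Xiphella is the least closely related of the three.

Xiphella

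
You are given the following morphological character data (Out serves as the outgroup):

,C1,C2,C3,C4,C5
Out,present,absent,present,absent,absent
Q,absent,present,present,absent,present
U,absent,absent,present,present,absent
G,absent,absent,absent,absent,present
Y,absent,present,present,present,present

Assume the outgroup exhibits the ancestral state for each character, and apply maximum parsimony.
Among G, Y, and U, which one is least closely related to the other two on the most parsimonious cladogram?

U

Character polarity is set by the outgroup: the derived state is whichever differs from the outgroup's state, so for C1, C3 the derived state is 'absent', and for the remaining characters it is 'present'.
C1 (derived state 'absent') is shared by all ingroup taxa — unites the whole ingroup.
C2: derived state 'present' in Q and Y only — synapomorphy for {Q, Y}.
C3: derived state 'absent' in G only — an autapomorphy, so it tells us nothing about relationships among taxa.
C4 groups U and Y, which is incompatible with the clades supported by the remaining characters; treating it as convergent (homoplasy) costs fewer steps than any alternative tree.
C5: derived state 'present' in G, Q, and Y only — synapomorphy for {G, Q, Y}.
Most parsimonious ingroup topology: ((G,(Q,Y)),U).
Y and G share a more recent common ancestor with each other than either does with U, so U is the least closely related of the three.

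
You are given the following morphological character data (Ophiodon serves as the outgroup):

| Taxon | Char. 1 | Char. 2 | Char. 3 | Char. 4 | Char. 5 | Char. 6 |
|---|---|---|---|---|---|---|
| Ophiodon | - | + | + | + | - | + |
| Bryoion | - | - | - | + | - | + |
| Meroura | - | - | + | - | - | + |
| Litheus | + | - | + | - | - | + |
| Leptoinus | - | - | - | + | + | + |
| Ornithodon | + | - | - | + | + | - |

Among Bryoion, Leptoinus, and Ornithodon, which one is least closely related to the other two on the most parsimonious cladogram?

Bryoion

Character polarity is set by the outgroup: the derived state is whichever differs from the outgroup's state, so for Char. 2, Char. 3, Char. 4, Char. 6 the derived state is '-', and for the remaining characters it is '+'.
Char. 1 groups Litheus and Ornithodon, which is incompatible with the clades supported by the remaining characters; treating it as convergent (homoplasy) costs fewer steps than any alternative tree.
Char. 2 (derived state '-') is shared by all ingroup taxa — unites the whole ingroup.
Char. 3: derived state '-' in Bryoion, Leptoinus, and Ornithodon only — synapomorphy for {Bryoion, Leptoinus, Ornithodon}.
Char. 4 (derived state '-') is shared by Litheus and Meroura — a synapomorphy uniting that clade.
Char. 5: derived state '+' in Leptoinus and Ornithodon only — synapomorphy for {Leptoinus, Ornithodon}.
Char. 6: derived state '-' in Ornithodon only — an autapomorphy, so it tells us nothing about relationships among taxa.
Most parsimonious ingroup topology: ((Bryoion,(Leptoinus,Ornithodon)),(Meroura,Litheus)).
Ornithodon and Leptoinus share a more recent common ancestor with each other than either does with Bryoion, so Bryoion is the least closely related of the three.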